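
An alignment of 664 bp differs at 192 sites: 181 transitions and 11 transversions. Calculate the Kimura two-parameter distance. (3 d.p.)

P = 181/664 ≈ 0.27259 and Q = 11/664 ≈ 0.016566.
Under the Kimura two-parameter model, d = −½ ln(1 − 2P − Q) − ¼ ln(1 − 2Q).
1 − 2P − Q = 0.438254, giving −½ ln(0.438254) = 0.412478.
1 − 2Q = 0.966868, giving −¼ ln(0.966868) = 0.008423.
d = 0.412478 + 0.008423 = 0.420901.

0.421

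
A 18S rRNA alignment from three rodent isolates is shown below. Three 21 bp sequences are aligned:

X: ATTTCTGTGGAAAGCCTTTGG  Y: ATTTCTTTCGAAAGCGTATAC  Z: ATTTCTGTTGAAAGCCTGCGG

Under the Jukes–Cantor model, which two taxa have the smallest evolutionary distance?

X and Z

X–Y: 6/21 differ, p = 0.286, d = 0.360.
X–Z: 3/21 differ, p = 0.143, d = 0.158.
Y–Z: 7/21 differ, p = 0.333, d = 0.441.
The smallest distance is between X and Z.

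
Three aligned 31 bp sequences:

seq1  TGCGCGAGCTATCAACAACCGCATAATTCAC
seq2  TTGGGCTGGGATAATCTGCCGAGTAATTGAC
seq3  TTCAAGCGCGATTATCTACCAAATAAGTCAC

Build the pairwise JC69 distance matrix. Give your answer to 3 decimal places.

d(seq1,seq2) = 0.691, d(seq1,seq3) = 0.481, d(seq2,seq3) = 0.544

seq1–seq2: 14/31 sites differ → p ≈ 0.451613, d = −0.75 ln(1 − 0.602151) = 0.691262 ≈ 0.691.
seq1–seq3: 11/31 sites differ → p ≈ 0.354839, d = −0.75 ln(1 − 0.473119) = 0.480585 ≈ 0.481.
seq2–seq3: 12/31 sites differ → p ≈ 0.387097, d = −0.75 ln(1 − 0.516129) = 0.544453 ≈ 0.544.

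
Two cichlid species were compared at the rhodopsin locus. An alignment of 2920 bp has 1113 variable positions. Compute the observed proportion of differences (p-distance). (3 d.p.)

0.381

p = 1113/2920 = 0.381164… ≈ 0.381 (to 3 d.p.).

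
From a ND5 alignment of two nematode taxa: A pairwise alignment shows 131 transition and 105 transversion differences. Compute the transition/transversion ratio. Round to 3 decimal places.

1.248

R = 131/105 = 1.247619… ≈ 1.248 (to 3 d.p.).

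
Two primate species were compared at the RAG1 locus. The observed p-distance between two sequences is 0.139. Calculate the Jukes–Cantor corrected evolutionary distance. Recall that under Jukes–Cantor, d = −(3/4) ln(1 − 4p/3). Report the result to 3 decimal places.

d = −(3/4) ln(1 − 4p/3) = −0.75 ln(1 − 0.185333) = −0.75 ln(0.814667)
  = −0.75 × (-0.204976) = 0.153732 substitutions/site.

0.154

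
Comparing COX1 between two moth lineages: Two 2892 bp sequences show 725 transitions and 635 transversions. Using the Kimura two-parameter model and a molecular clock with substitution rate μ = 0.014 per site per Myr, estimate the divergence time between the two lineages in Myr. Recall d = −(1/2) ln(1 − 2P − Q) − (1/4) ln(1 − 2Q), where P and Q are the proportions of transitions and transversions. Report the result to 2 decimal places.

27.96

P = 725/2892 ≈ 0.250692 and Q = 635/2892 ≈ 0.219571.
Under the Kimura two-parameter model, d = −½ ln(1 − 2P − Q) − ¼ ln(1 − 2Q).
1 − 2P − Q = 0.279045, giving −½ ln(0.279045) = 0.638191.
1 − 2Q = 0.560858, giving −¼ ln(0.560858) = 0.144572.
d = 0.638191 + 0.144572 = 0.782763.
Under a molecular clock d = 2μt, so t = d/(2μ) = 0.782763 / (2 × 0.014) = 27.96 Myr.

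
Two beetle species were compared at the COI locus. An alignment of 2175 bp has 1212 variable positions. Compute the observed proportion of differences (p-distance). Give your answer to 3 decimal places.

0.557

p = 1212/2175 = 0.557241… ≈ 0.557 (to 3 d.p.).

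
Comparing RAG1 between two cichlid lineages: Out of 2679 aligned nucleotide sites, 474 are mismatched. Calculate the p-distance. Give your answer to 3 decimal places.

0.177

p = 474/2679 = 0.176931… ≈ 0.177 (to 3 d.p.).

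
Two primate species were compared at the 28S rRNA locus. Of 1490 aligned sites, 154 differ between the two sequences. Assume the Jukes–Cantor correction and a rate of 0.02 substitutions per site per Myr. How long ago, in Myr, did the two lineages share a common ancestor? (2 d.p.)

p = 154/1490 ≈ 0.103356.
d = −(3/4) ln(1 − 4p/3) = −0.75 ln(1 − 0.137808) = −0.75 ln(0.862192)
  = −0.75 × (-0.148277) = 0.111208 substitutions/site.
Under a molecular clock d = 2μt, so t = d/(2μ) = 0.111208 / (2 × 0.02) = 2.78 Myr.

2.78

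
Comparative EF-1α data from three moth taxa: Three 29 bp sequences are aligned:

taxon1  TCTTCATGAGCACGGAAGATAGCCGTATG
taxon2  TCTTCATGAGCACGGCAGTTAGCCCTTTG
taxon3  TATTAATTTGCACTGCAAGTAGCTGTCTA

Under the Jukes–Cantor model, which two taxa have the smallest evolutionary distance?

taxon1 and taxon2

taxon1–taxon2: 4/29 differ, p = 0.138, d = 0.152.
taxon1–taxon3: 11/29 differ, p = 0.379, d = 0.529.
taxon2–taxon3: 11/29 differ, p = 0.379, d = 0.529.
The smallest distance is between taxon1 and taxon2.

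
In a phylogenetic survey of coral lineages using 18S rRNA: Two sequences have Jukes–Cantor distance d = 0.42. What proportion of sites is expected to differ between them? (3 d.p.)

0.322

p = (3/4)(1 − e^(−4d/3)) = 0.75 × (1 − e^(-0.56)) = 0.75 × (1 − 0.571209) = 0.321593.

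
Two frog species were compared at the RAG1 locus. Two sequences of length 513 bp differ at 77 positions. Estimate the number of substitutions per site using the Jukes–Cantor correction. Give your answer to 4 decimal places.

p = 77/513 ≈ 0.150097.
d = −(3/4) ln(1 − 4p/3) = −0.75 ln(1 − 0.200129) = −0.75 ln(0.799871)
  = −0.75 × (-0.223305) = 0.167479 substitutions/site.

0.1675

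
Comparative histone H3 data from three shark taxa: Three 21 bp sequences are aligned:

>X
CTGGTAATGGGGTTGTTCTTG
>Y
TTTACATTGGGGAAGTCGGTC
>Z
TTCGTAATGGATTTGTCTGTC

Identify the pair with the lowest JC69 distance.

X and Z

X–Y: 11/21 differ, p = 0.524, d = 0.899.
X–Z: 8/21 differ, p = 0.381, d = 0.532.
Y–Z: 9/21 differ, p = 0.429, d = 0.635.
The smallest distance is between X and Z.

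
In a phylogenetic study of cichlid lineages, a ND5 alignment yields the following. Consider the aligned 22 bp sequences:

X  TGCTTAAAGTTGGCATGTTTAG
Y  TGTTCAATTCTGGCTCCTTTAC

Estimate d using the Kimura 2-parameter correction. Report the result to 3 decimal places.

0.598

Of 22 sites, 4 differences are transitions and 5 are transversions, so P = 4/22 ≈ 0.181818 and Q = 5/22 ≈ 0.227273.
Under the Kimura two-parameter model, d = −½ ln(1 − 2P − Q) − ¼ ln(1 − 2Q).
1 − 2P − Q = 0.409091, giving −½ ln(0.409091) = 0.446909.
1 − 2Q = 0.545454, giving −¼ ln(0.545454) = 0.151534.
d = 0.446909 + 0.151534 = 0.598443.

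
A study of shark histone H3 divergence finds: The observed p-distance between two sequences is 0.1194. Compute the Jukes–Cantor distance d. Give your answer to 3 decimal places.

d = −(3/4) ln(1 − 4p/3) = −0.75 ln(1 − 0.1592) = −0.75 ln(0.8408)
  = −0.75 × (-0.173401) = 0.130051 substitutions/site.

0.130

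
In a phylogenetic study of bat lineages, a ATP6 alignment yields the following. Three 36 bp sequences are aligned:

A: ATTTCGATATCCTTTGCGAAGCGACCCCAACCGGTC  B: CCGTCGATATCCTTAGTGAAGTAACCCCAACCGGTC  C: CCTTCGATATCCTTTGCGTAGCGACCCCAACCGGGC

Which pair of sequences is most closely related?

A and C

A–B: 7/36 differ, p = 0.194, d = 0.225.
A–C: 4/36 differ, p = 0.111, d = 0.120.
B–C: 7/36 differ, p = 0.194, d = 0.225.
The smallest distance is between A and C.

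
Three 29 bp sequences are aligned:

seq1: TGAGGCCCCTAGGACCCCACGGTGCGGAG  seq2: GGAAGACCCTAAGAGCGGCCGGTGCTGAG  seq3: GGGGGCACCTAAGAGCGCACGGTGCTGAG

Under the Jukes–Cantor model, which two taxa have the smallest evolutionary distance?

seq1–seq2: 9/29 differ, p = 0.310, d = 0.401.
seq1–seq3: 7/29 differ, p = 0.241, d = 0.291.
seq2–seq3: 6/29 differ, p = 0.207, d = 0.242.
The smallest distance is between seq2 and seq3.

seq2 and seq3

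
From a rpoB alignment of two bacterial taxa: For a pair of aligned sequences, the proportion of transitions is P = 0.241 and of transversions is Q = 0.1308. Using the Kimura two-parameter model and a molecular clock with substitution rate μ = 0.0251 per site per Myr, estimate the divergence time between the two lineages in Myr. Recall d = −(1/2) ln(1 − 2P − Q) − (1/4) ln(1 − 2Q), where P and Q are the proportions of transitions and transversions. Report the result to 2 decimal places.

10.96

Under the Kimura two-parameter model, d = −½ ln(1 − 2P − Q) − ¼ ln(1 − 2Q).
1 − 2P − Q = 0.3872, giving −½ ln(0.3872) = 0.474407.
1 − 2Q = 0.7384, giving −¼ ln(0.7384) = 0.075817.
d = 0.474407 + 0.075817 = 0.550224.
Under a molecular clock d = 2μt, so t = d/(2μ) = 0.550224 / (2 × 0.0251) = 10.96 Myr.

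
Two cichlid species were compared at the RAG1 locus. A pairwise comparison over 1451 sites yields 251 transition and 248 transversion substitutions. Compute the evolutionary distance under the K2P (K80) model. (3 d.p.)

P = 251/1451 ≈ 0.172984 and Q = 248/1451 ≈ 0.170917.
Under the Kimura two-parameter model, d = −½ ln(1 − 2P − Q) − ¼ ln(1 − 2Q).
1 − 2P − Q = 0.483115, giving −½ ln(0.483115) = 0.363750.
1 − 2Q = 0.658166, giving −¼ ln(0.658166) = 0.104575.
d = 0.363750 + 0.104575 = 0.468325.

0.468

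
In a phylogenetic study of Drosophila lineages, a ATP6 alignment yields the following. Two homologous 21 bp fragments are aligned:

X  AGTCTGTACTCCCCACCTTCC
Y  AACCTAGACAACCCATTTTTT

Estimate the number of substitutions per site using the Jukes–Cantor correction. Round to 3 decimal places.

0.756

The sequences differ at 10 of 21 sites (2, 3, 6, 7, 10, 11, 16, 17, 20, 21), so p = 10/21 ≈ 0.47619.
d = −(3/4) ln(1 − 4p/3) = −0.75 ln(1 − 0.63492) = −0.75 ln(0.36508)
  = −0.75 × (-1.007639) = 0.755729 substitutions/site.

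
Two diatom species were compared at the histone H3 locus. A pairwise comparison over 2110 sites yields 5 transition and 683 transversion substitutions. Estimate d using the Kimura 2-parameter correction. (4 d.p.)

0.4597

P = 5/2110 ≈ 0.00237 and Q = 683/2110 ≈ 0.323697.
Under the Kimura two-parameter model, d = −½ ln(1 − 2P − Q) − ¼ ln(1 − 2Q).
1 − 2P − Q = 0.671563, giving −½ ln(0.671563) = 0.199074.
1 − 2Q = 0.352606, giving −¼ ln(0.352606) = 0.260601.
d = 0.199074 + 0.260601 = 0.459675.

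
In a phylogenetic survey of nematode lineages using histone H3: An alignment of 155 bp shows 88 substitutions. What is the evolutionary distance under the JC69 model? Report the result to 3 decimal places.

1.061

p = 88/155 ≈ 0.567742.
d = −(3/4) ln(1 − 4p/3) = −0.75 ln(1 − 0.756989) = −0.75 ln(0.243011)
  = −0.75 × (-1.414649) = 1.060987 substitutions/site.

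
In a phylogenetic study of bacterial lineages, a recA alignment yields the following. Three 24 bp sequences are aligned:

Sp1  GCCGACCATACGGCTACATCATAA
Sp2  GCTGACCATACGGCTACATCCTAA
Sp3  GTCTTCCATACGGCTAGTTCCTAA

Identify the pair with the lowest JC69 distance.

Sp1–Sp2: 2/24 differ, p = 0.083, d = 0.088.
Sp1–Sp3: 6/24 differ, p = 0.250, d = 0.304.
Sp2–Sp3: 6/24 differ, p = 0.250, d = 0.304.
The smallest distance is between Sp1 and Sp2.

Sp1 and Sp2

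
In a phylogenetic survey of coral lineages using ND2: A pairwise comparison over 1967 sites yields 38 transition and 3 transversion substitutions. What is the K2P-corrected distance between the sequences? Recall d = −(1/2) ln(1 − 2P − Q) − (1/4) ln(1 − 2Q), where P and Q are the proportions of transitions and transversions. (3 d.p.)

0.021

P = 38/1967 ≈ 0.019319 and Q = 3/1967 ≈ 0.001525.
Under the Kimura two-parameter model, d = −½ ln(1 − 2P − Q) − ¼ ln(1 − 2Q).
1 − 2P − Q = 0.959837, giving −½ ln(0.959837) = 0.020496.
1 − 2Q = 0.99695, giving −¼ ln(0.99695) = 0.000764.
d = 0.020496 + 0.000764 = 0.021260.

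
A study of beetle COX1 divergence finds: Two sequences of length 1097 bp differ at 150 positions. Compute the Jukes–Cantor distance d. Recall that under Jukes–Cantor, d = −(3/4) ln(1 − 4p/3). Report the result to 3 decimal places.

p = 150/1097 ≈ 0.136737.
d = −(3/4) ln(1 − 4p/3) = −0.75 ln(1 − 0.182316) = −0.75 ln(0.817684)
  = −0.75 × (-0.201279) = 0.150959 substitutions/site.

0.151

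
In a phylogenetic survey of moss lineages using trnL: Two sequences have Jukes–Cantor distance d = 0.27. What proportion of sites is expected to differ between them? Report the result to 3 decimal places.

0.227

p = (3/4)(1 − e^(−4d/3)) = 0.75 × (1 − e^(-0.36)) = 0.75 × (1 − 0.697676) = 0.226743.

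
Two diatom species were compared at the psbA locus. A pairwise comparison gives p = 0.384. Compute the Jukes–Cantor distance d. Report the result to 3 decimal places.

d = −(3/4) ln(1 − 4p/3) = −0.75 ln(1 − 0.512) = −0.75 ln(0.488)
  = −0.75 × (-0.717440) = 0.538080 substitutions/site.

0.538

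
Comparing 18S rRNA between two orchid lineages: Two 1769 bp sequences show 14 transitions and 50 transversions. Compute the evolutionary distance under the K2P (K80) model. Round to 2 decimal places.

0.04

P = 14/1769 ≈ 0.007914 and Q = 50/1769 ≈ 0.028265.
Under the Kimura two-parameter model, d = −½ ln(1 − 2P − Q) − ¼ ln(1 − 2Q).
1 − 2P − Q = 0.955907, giving −½ ln(0.955907) = 0.022547.
1 − 2Q = 0.94347, giving −¼ ln(0.94347) = 0.014548.
d = 0.022547 + 0.014548 = 0.037095.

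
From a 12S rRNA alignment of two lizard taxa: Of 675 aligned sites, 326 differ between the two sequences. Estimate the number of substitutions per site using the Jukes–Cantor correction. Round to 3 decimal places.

p = 326/675 ≈ 0.482963.
d = −(3/4) ln(1 − 4p/3) = −0.75 ln(1 − 0.643951) = −0.75 ln(0.356049)
  = −0.75 × (-1.032687) = 0.774515 substitutions/site.

0.775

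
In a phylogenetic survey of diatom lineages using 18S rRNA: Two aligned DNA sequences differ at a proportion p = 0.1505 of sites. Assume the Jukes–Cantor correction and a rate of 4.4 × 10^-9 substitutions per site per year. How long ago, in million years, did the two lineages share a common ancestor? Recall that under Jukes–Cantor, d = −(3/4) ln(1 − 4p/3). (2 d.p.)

d = −(3/4) ln(1 − 4p/3) = −0.75 ln(1 − 0.200667) = −0.75 ln(0.799333)
  = −0.75 × (-0.223978) = 0.167984 substitutions/site.
Under a molecular clock d = 2μt, so t = d/(2μ) = 0.167984 / (2 × 4.4 × 10^-9) = 19.09 million years.

19.09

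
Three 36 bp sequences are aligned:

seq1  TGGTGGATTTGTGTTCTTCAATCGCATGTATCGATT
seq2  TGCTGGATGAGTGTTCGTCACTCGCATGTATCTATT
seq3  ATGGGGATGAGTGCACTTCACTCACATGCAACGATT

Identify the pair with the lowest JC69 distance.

seq1–seq2: 6/36 differ, p = 0.167, d = 0.188.
seq1–seq3: 11/36 differ, p = 0.306, d = 0.392.
seq2–seq3: 11/36 differ, p = 0.306, d = 0.392.
The smallest distance is between seq1 and seq2.

seq1 and seq2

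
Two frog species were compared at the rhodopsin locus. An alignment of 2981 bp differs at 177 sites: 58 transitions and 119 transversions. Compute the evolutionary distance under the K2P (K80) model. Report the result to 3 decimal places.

0.062

P = 58/2981 ≈ 0.019457 and Q = 119/2981 ≈ 0.039919.
Under the Kimura two-parameter model, d = −½ ln(1 − 2P − Q) − ¼ ln(1 − 2Q).
1 − 2P − Q = 0.921167, giving −½ ln(0.921167) = 0.041057.
1 − 2Q = 0.920162, giving −¼ ln(0.920162) = 0.020801.
d = 0.041057 + 0.020801 = 0.061858.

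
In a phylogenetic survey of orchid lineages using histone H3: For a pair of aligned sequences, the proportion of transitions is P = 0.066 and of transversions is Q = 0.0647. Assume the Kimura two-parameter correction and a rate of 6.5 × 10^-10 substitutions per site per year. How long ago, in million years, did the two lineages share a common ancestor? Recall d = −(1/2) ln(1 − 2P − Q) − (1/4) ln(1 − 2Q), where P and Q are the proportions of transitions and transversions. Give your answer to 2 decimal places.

110.89

Under the Kimura two-parameter model, d = −½ ln(1 − 2P − Q) − ¼ ln(1 − 2Q).
1 − 2P − Q = 0.8033, giving −½ ln(0.8033) = 0.109514.
1 − 2Q = 0.8706, giving −¼ ln(0.8706) = 0.034643.
d = 0.109514 + 0.034643 = 0.144157.
Under a molecular clock d = 2μt, so t = d/(2μ) = 0.144157 / (2 × 6.5 × 10^-10) = 110.89 million years.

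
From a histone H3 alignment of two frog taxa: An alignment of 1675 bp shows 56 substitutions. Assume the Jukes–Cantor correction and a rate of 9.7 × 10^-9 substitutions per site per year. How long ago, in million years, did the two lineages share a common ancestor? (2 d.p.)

p = 56/1675 ≈ 0.033433.
d = −(3/4) ln(1 − 4p/3) = −0.75 ln(1 − 0.044577) = −0.75 ln(0.955423)
  = −0.75 × (-0.045601) = 0.034201 substitutions/site.
Under a molecular clock d = 2μt, so t = d/(2μ) = 0.034201 / (2 × 9.7 × 10^-9) = 1.76 million years.

1.76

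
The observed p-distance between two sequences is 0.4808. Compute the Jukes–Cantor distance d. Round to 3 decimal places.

0.768

d = −(3/4) ln(1 − 4p/3) = −0.75 ln(1 − 0.641067) = −0.75 ln(0.358933)
  = −0.75 × (-1.024620) = 0.768465 substitutions/site.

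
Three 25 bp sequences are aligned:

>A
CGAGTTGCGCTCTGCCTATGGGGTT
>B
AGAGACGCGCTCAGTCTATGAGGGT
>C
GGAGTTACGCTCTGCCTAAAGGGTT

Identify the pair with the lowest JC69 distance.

A and C

A–B: 7/25 differ, p = 0.280, d = 0.351.
A–C: 4/25 differ, p = 0.160, d = 0.180.
B–C: 10/25 differ, p = 0.400, d = 0.572.
The smallest distance is between A and C.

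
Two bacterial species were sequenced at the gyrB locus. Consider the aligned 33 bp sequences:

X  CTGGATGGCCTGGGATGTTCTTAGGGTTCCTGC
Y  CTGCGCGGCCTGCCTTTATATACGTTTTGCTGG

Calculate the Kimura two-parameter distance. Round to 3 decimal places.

Of 33 sites, 2 differences are transitions and 13 are transversions, so P = 2/33 ≈ 0.060606 and Q = 13/33 ≈ 0.393939.
Under the Kimura two-parameter model, d = −½ ln(1 − 2P − Q) − ¼ ln(1 − 2Q).
1 − 2P − Q = 0.484849, giving −½ ln(0.484849) = 0.361959.
1 − 2Q = 0.212122, giving −¼ ln(0.212122) = 0.387648.
d = 0.361959 + 0.387648 = 0.749607.

0.750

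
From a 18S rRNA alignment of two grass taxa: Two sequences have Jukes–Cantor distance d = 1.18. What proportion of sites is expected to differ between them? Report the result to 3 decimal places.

p = (3/4)(1 − e^(−4d/3)) = 0.75 × (1 − e^(-1.573333)) = 0.75 × (1 − 0.207353) = 0.594485.

0.594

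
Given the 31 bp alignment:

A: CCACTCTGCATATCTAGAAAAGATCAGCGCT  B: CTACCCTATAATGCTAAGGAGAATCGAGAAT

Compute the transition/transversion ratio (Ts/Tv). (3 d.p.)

2.400

Transitions are A↔G and C↔T; transversions are all other mismatches.
Transitions: 12. Transversions: 5.
R = 12/5 = 2.400.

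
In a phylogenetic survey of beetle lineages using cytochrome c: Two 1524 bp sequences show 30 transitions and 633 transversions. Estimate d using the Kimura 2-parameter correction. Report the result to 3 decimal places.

P = 30/1524 ≈ 0.019685 and Q = 633/1524 ≈ 0.415354.
Under the Kimura two-parameter model, d = −½ ln(1 − 2P − Q) − ¼ ln(1 − 2Q).
1 − 2P − Q = 0.545276, giving −½ ln(0.545276) = 0.303232.
1 − 2Q = 0.169292, giving −¼ ln(0.169292) = 0.444033.
d = 0.303232 + 0.444033 = 0.747265.

0.747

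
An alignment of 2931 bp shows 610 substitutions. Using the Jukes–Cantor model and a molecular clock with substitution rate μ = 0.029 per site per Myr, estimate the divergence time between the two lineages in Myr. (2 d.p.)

p = 610/2931 ≈ 0.20812.
d = −(3/4) ln(1 − 4p/3) = −0.75 ln(1 − 0.277493) = −0.75 ln(0.722507)
  = −0.75 × (-0.325028) = 0.243771 substitutions/site.
Under a molecular clock d = 2μt, so t = d/(2μ) = 0.243771 / (2 × 0.029) = 4.20 Myr.

4.20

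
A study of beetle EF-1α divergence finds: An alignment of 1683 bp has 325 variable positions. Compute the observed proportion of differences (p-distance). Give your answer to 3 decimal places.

0.193

p = 325/1683 = 0.193107… ≈ 0.193 (to 3 d.p.).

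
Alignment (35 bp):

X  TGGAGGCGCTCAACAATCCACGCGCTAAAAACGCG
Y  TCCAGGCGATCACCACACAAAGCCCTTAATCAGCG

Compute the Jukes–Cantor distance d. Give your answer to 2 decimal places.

0.51

The sequences differ at 13 of 35 sites, so p = 13/35 ≈ 0.371429.
d = −(3/4) ln(1 − 4p/3) = −0.75 ln(1 − 0.495239) = −0.75 ln(0.504761)
  = −0.75 × (-0.683670) = 0.512753 substitutions/site.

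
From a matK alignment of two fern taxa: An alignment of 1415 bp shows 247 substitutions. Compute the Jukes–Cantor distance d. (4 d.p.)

p = 247/1415 ≈ 0.174558.
d = −(3/4) ln(1 − 4p/3) = −0.75 ln(1 − 0.232744) = −0.75 ln(0.767256)
  = −0.75 × (-0.264935) = 0.198701 substitutions/site.

0.1987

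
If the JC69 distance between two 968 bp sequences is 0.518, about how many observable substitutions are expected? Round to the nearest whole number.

Invert JC69: p = (3/4)(1 − e^(−4d/3)) = 0.75 × (1 − e^(-0.690667)) = 0.75 × (1 − 0.501242) = 0.374069.
Expected differing sites = pL ≈ 0.374069 × 968 = 362.098792 ≈ 362.

362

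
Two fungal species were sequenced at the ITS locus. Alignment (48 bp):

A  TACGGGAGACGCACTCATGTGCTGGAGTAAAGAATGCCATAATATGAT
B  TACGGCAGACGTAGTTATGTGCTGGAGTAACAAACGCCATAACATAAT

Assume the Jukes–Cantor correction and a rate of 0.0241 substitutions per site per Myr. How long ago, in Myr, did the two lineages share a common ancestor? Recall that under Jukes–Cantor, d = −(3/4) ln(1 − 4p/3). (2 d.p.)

4.48

The sequences differ at 9 of 48 sites (6, 12, 14, 16, 31, 32, 35, 43, 46), so p = 9/48 = 0.1875.
d = −(3/4) ln(1 − 4p/3) = −0.75 ln(1 − 0.25) = −0.75 ln(0.75)
  = −0.75 × (-0.287682) = 0.215762 substitutions/site.
Under a molecular clock d = 2μt, so t = d/(2μ) = 0.215762 / (2 × 0.0241) = 4.48 Myr.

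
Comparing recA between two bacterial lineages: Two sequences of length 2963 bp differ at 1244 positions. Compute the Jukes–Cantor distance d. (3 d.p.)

0.615

p = 1244/2963 ≈ 0.419845.
d = −(3/4) ln(1 − 4p/3) = −0.75 ln(1 − 0.559793) = −0.75 ln(0.440207)
  = −0.75 × (-0.820510) = 0.615383 substitutions/site.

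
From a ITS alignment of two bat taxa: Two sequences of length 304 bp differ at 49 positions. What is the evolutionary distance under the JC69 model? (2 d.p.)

p = 49/304 ≈ 0.161184.
d = −(3/4) ln(1 − 4p/3) = −0.75 ln(1 − 0.214912) = −0.75 ln(0.785088)
  = −0.75 × (-0.241959) = 0.181469 substitutions/site.

0.18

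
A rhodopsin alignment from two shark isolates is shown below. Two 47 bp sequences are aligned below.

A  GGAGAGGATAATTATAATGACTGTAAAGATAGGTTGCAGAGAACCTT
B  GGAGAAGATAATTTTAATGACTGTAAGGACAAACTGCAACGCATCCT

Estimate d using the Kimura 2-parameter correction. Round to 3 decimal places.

Of 47 sites, 9 differences are transitions and 3 are transversions, so P = 9/47 ≈ 0.191489 and Q = 3/47 ≈ 0.06383.
Under the Kimura two-parameter model, d = −½ ln(1 − 2P − Q) − ¼ ln(1 − 2Q).
1 − 2P − Q = 0.553192, giving −½ ln(0.553192) = 0.296025.
1 − 2Q = 0.87234, giving −¼ ln(0.87234) = 0.034144.
d = 0.296025 + 0.034144 = 0.330169.

0.330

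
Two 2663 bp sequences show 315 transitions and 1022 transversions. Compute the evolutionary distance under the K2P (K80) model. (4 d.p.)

0.8490

P = 315/2663 ≈ 0.118288 and Q = 1022/2663 ≈ 0.383778.
Under the Kimura two-parameter model, d = −½ ln(1 − 2P − Q) − ¼ ln(1 − 2Q).
1 − 2P − Q = 0.379646, giving −½ ln(0.379646) = 0.484258.
1 − 2Q = 0.232444, giving −¼ ln(0.232444) = 0.364776.
d = 0.484258 + 0.364776 = 0.849034.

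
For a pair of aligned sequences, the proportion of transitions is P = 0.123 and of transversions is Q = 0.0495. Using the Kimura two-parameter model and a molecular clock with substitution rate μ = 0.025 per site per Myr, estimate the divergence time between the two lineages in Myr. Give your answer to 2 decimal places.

4.02

Under the Kimura two-parameter model, d = −½ ln(1 − 2P − Q) − ¼ ln(1 − 2Q).
1 − 2P − Q = 0.7045, giving −½ ln(0.7045) = 0.175133.
1 − 2Q = 0.901, giving −¼ ln(0.901) = 0.026063.
d = 0.175133 + 0.026063 = 0.201196.
Under a molecular clock d = 2μt, so t = d/(2μ) = 0.201196 / (2 × 0.025) = 4.02 Myr.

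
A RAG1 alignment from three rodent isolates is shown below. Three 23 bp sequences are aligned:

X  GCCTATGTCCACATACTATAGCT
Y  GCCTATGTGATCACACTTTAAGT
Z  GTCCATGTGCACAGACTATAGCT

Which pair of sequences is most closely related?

X and Z

X–Y: 7/23 differ, p = 0.304, d = 0.390.
X–Z: 4/23 differ, p = 0.174, d = 0.198.
Y–Z: 8/23 differ, p = 0.348, d = 0.467.
The smallest distance is between X and Z.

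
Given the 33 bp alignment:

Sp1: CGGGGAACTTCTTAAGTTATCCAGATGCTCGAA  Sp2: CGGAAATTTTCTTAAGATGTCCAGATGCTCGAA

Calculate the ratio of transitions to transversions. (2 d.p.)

Transitions are A↔G and C↔T; transversions are all other mismatches.
Transitions: 4. Transversions: 2.
R = 4/2 = 2.00.

2.00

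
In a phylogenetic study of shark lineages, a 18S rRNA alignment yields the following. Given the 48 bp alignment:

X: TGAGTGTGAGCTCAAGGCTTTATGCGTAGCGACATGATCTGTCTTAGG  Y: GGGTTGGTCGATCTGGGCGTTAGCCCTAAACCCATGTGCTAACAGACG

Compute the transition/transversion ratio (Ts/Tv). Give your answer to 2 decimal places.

0.20

Transitions are A↔G and C↔T; transversions are all other mismatches.
Transitions: 4. Transversions: 20.
R = 4/20 = 0.20.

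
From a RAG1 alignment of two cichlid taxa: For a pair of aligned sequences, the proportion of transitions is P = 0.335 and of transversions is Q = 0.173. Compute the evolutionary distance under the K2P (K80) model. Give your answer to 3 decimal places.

Under the Kimura two-parameter model, d = −½ ln(1 − 2P − Q) − ¼ ln(1 − 2Q).
1 − 2P − Q = 0.157, giving −½ ln(0.157) = 0.925755.
1 − 2Q = 0.654, giving −¼ ln(0.654) = 0.106162.
d = 0.925755 + 0.106162 = 1.031917.

1.032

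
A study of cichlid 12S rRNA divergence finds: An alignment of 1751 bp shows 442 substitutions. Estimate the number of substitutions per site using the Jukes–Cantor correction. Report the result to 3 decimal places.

0.308

p = 442/1751 ≈ 0.252427.
d = −(3/4) ln(1 − 4p/3) = −0.75 ln(1 − 0.336569) = −0.75 ln(0.663431)
  = −0.75 × (-0.410330) = 0.307748 substitutions/site.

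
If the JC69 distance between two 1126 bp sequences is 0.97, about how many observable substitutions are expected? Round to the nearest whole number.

613

Invert JC69: p = (3/4)(1 − e^(−4d/3)) = 0.75 × (1 − e^(-1.293333)) = 0.75 × (1 − 0.274355) = 0.544234.
Expected differing sites = pL ≈ 0.544234 × 1126 = 612.807484 ≈ 613.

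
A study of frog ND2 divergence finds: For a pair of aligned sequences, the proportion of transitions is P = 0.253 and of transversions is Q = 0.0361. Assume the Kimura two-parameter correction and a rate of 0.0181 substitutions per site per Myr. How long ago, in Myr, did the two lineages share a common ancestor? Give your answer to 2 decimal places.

11.31

Under the Kimura two-parameter model, d = −½ ln(1 − 2P − Q) − ¼ ln(1 − 2Q).
1 − 2P − Q = 0.4579, giving −½ ln(0.4579) = 0.390552.
1 − 2Q = 0.9278, giving −¼ ln(0.9278) = 0.018735.
d = 0.390552 + 0.018735 = 0.409287.
Under a molecular clock d = 2μt, so t = d/(2μ) = 0.409287 / (2 × 0.0181) = 11.31 Myr.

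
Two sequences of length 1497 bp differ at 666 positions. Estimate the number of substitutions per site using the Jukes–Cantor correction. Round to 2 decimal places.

0.67

p = 666/1497 ≈ 0.44489.
d = −(3/4) ln(1 − 4p/3) = −0.75 ln(1 − 0.593187) = −0.75 ln(0.406813)
  = −0.75 × (-0.899402) = 0.674552 substitutions/site.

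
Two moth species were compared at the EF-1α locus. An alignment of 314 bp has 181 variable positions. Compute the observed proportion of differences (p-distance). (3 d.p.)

0.576

p = 181/314 = 0.576433… ≈ 0.576 (to 3 d.p.).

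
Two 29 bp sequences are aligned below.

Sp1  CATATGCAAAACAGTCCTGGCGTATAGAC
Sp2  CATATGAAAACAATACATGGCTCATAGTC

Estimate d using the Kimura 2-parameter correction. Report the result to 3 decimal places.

Of 29 sites, 1 differences are transitions and 8 are transversions, so P = 1/29 ≈ 0.034483 and Q = 8/29 ≈ 0.275862.
Under the Kimura two-parameter model, d = −½ ln(1 − 2P − Q) − ¼ ln(1 − 2Q).
1 − 2P − Q = 0.655172, giving −½ ln(0.655172) = 0.211429.
1 − 2Q = 0.448276, giving −¼ ln(0.448276) = 0.200587.
d = 0.211429 + 0.200587 = 0.412016.

0.412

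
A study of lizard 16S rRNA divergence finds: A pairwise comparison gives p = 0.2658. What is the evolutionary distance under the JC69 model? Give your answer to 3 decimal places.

0.328

d = −(3/4) ln(1 − 4p/3) = −0.75 ln(1 − 0.3544) = −0.75 ln(0.6456)
  = −0.75 × (-0.437575) = 0.328181 substitutions/site.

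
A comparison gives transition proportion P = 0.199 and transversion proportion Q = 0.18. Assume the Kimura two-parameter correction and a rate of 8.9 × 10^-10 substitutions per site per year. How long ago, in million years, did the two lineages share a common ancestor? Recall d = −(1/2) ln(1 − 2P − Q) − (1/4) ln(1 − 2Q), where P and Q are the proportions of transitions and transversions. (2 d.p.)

305.03

Under the Kimura two-parameter model, d = −½ ln(1 − 2P − Q) − ¼ ln(1 − 2Q).
1 − 2P − Q = 0.422, giving −½ ln(0.422) = 0.431375.
1 − 2Q = 0.64, giving −¼ ln(0.64) = 0.111572.
d = 0.431375 + 0.111572 = 0.542947.
Under a molecular clock d = 2μt, so t = d/(2μ) = 0.542947 / (2 × 8.9 × 10^-10) = 305.03 million years.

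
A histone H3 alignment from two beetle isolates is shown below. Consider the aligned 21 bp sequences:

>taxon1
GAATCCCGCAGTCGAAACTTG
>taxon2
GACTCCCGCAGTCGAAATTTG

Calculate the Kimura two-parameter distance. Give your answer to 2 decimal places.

Of 21 sites, 1 differences are transitions and 1 are transversions, so P = 1/21 ≈ 0.047619 and Q = 1/21 ≈ 0.047619.
Under the Kimura two-parameter model, d = −½ ln(1 − 2P − Q) − ¼ ln(1 − 2Q).
1 − 2P − Q = 0.857143, giving −½ ln(0.857143) = 0.077075.
1 − 2Q = 0.904762, giving −¼ ln(0.904762) = 0.025021.
d = 0.077075 + 0.025021 = 0.102096.

0.10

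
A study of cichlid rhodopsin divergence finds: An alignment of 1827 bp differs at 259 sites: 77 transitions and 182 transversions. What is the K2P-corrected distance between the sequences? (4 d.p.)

P = 77/1827 ≈ 0.042146 and Q = 182/1827 ≈ 0.099617.
Under the Kimura two-parameter model, d = −½ ln(1 − 2P − Q) − ¼ ln(1 − 2Q).
1 − 2P − Q = 0.816091, giving −½ ln(0.816091) = 0.101615.
1 − 2Q = 0.800766, giving −¼ ln(0.800766) = 0.055547.
d = 0.101615 + 0.055547 = 0.157162.

0.1572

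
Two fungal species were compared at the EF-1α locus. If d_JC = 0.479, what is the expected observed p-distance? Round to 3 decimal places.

p = (3/4)(1 − e^(−4d/3)) = 0.75 × (1 − e^(-0.638667)) = 0.75 × (1 − 0.527996) = 0.354003.

0.354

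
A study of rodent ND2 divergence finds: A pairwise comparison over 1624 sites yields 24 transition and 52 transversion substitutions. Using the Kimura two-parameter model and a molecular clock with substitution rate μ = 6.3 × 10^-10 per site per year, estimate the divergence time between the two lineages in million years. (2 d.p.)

P = 24/1624 ≈ 0.014778 and Q = 52/1624 ≈ 0.03202.
Under the Kimura two-parameter model, d = −½ ln(1 − 2P − Q) − ¼ ln(1 − 2Q).
1 − 2P − Q = 0.938424, giving −½ ln(0.938424) = 0.031777.
1 − 2Q = 0.93596, giving −¼ ln(0.93596) = 0.016546.
d = 0.031777 + 0.016546 = 0.048323.
Under a molecular clock d = 2μt, so t = d/(2μ) = 0.048323 / (2 × 6.3 × 10^-10) = 38.35 million years.

38.35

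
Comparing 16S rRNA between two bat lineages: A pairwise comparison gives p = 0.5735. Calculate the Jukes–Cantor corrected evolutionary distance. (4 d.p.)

d = −(3/4) ln(1 − 4p/3) = −0.75 ln(1 − 0.764667) = −0.75 ln(0.235333)
  = −0.75 × (-1.446754) = 1.085066 substitutions/site.

1.0851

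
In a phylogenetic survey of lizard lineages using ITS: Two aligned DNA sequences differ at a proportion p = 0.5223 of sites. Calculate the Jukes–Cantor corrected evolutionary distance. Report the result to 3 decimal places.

d = −(3/4) ln(1 − 4p/3) = −0.75 ln(1 − 0.6964) = −0.75 ln(0.3036)
  = −0.75 × (-1.192044) = 0.894033 substitutions/site.

0.894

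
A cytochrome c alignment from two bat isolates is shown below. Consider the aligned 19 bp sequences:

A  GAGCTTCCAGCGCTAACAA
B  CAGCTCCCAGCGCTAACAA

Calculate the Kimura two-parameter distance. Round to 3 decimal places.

Of 19 sites, 1 differences are transitions and 1 are transversions, so P = 1/19 ≈ 0.052632 and Q = 1/19 ≈ 0.052632.
Under the Kimura two-parameter model, d = −½ ln(1 − 2P − Q) − ¼ ln(1 − 2Q).
1 − 2P − Q = 0.842104, giving −½ ln(0.842104) = 0.085926.
1 − 2Q = 0.894736, giving −¼ ln(0.894736) = 0.027807.
d = 0.085926 + 0.027807 = 0.113733.

0.114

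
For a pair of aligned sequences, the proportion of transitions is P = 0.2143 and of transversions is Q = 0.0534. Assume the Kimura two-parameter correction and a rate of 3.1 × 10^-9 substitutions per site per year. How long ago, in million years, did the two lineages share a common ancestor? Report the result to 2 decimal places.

Under the Kimura two-parameter model, d = −½ ln(1 − 2P − Q) − ¼ ln(1 − 2Q).
1 − 2P − Q = 0.518, giving −½ ln(0.518) = 0.328890.
1 − 2Q = 0.8932, giving −¼ ln(0.8932) = 0.028236.
d = 0.328890 + 0.028236 = 0.357126.
Under a molecular clock d = 2μt, so t = d/(2μ) = 0.357126 / (2 × 3.1 × 10^-9) = 57.60 million years.

57.60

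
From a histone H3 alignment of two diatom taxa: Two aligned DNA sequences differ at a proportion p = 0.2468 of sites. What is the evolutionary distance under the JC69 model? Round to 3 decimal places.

0.299

d = −(3/4) ln(1 − 4p/3) = −0.75 ln(1 − 0.329067) = −0.75 ln(0.670933)
  = −0.75 × (-0.399086) = 0.299315 substitutions/site.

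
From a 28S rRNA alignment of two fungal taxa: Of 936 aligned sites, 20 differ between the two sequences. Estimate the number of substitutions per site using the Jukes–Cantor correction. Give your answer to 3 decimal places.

p = 20/936 ≈ 0.021368.
d = −(3/4) ln(1 − 4p/3) = −0.75 ln(1 − 0.028491) = −0.75 ln(0.971509)
  = −0.75 × (-0.028905) = 0.021679 substitutions/site.

0.022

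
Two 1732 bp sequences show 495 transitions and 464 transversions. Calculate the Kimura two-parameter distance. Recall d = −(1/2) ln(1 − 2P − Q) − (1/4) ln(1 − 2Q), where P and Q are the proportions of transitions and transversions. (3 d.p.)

1.107

P = 495/1732 ≈ 0.285797 and Q = 464/1732 ≈ 0.267898.
Under the Kimura two-parameter model, d = −½ ln(1 − 2P − Q) − ¼ ln(1 − 2Q).
1 − 2P − Q = 0.160508, giving −½ ln(0.160508) = 0.914706.
1 − 2Q = 0.464204, giving −¼ ln(0.464204) = 0.191858.
d = 0.914706 + 0.191858 = 1.106564.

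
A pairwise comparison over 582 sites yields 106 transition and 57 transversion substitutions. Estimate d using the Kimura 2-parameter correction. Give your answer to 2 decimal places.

0.36

P = 106/582 ≈ 0.182131 and Q = 57/582 ≈ 0.097938.
Under the Kimura two-parameter model, d = −½ ln(1 − 2P − Q) − ¼ ln(1 − 2Q).
1 − 2P − Q = 0.5378, giving −½ ln(0.5378) = 0.310134.
1 − 2Q = 0.804124, giving −¼ ln(0.804124) = 0.054500.
d = 0.310134 + 0.054500 = 0.364634.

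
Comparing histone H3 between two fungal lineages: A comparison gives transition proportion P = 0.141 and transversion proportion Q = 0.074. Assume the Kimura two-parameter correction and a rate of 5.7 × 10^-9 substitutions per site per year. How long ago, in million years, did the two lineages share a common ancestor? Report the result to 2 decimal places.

22.81

Under the Kimura two-parameter model, d = −½ ln(1 − 2P − Q) − ¼ ln(1 − 2Q).
1 − 2P − Q = 0.644, giving −½ ln(0.644) = 0.220028.
1 − 2Q = 0.852, giving −¼ ln(0.852) = 0.040042.
d = 0.220028 + 0.040042 = 0.260070.
Under a molecular clock d = 2μt, so t = d/(2μ) = 0.260070 / (2 × 5.7 × 10^-9) = 22.81 million years.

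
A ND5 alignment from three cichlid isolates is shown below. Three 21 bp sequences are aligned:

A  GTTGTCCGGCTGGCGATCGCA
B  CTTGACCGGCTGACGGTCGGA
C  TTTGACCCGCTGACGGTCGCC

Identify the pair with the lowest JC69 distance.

A–B: 5/21 differ, p = 0.238, d = 0.286.
A–C: 6/21 differ, p = 0.286, d = 0.360.
B–C: 4/21 differ, p = 0.190, d = 0.220.
The smallest distance is between B and C.

B and C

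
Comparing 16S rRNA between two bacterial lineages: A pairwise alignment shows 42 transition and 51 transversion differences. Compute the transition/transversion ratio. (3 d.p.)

R = 42/51 = 0.823529… ≈ 0.824 (to 3 d.p.).

0.824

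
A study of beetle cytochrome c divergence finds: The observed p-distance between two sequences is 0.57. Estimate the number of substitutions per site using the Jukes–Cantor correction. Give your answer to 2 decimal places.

1.07

d = −(3/4) ln(1 − 4p/3) = −0.75 ln(1 − 0.76) = −0.75 ln(0.24)
  = −0.75 × (-1.427116) = 1.070337 substitutions/site.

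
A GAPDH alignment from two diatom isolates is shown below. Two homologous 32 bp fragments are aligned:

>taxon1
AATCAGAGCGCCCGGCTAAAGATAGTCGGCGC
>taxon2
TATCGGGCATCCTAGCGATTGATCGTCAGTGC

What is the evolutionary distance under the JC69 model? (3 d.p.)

The sequences differ at 14 of 32 sites, so p = 14/32 = 0.4375.
d = −(3/4) ln(1 − 4p/3) = −0.75 ln(1 − 0.583333) = −0.75 ln(0.416667)
  = −0.75 × (-0.875468) = 0.656601 substitutions/site.

0.657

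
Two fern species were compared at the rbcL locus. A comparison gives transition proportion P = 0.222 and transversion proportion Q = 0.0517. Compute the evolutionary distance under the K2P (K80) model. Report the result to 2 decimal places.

0.37

Under the Kimura two-parameter model, d = −½ ln(1 − 2P − Q) − ¼ ln(1 − 2Q).
1 − 2P − Q = 0.5043, giving −½ ln(0.5043) = 0.342292.
1 − 2Q = 0.8966, giving −¼ ln(0.8966) = 0.027286.
d = 0.342292 + 0.027286 = 0.369578.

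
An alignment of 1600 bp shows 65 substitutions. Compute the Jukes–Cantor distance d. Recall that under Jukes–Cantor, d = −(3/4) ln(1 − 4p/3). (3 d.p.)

0.042

p = 65/1600 = 0.040625.
d = −(3/4) ln(1 − 4p/3) = −0.75 ln(1 − 0.054167) = −0.75 ln(0.945833)
  = −0.75 × (-0.055689) = 0.041767 substitutions/site.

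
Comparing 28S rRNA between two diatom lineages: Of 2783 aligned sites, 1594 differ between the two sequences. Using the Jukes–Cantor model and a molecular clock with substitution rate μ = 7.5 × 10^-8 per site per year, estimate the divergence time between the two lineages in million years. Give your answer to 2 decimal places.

p = 1594/2783 ≈ 0.572763.
d = −(3/4) ln(1 − 4p/3) = −0.75 ln(1 − 0.763684) = −0.75 ln(0.236316)
  = −0.75 × (-1.442585) = 1.081939 substitutions/site.
Under a molecular clock d = 2μt, so t = d/(2μ) = 1.081939 / (2 × 7.5 × 10^-8) = 7.21 million years.

7.21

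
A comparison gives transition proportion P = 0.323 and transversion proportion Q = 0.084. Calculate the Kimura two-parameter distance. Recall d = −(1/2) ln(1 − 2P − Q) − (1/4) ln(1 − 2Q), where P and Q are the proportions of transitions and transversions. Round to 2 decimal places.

Under the Kimura two-parameter model, d = −½ ln(1 − 2P − Q) − ¼ ln(1 − 2Q).
1 − 2P − Q = 0.27, giving −½ ln(0.27) = 0.654667.
1 − 2Q = 0.832, giving −¼ ln(0.832) = 0.045981.
d = 0.654667 + 0.045981 = 0.700648.

0.70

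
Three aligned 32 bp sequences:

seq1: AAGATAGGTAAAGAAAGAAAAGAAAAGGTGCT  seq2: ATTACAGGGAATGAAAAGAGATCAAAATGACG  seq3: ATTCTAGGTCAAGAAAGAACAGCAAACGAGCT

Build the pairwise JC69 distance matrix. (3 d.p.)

d(seq1,seq2) = 0.736, d(seq1,seq3) = 0.304, d(seq2,seq3) = 0.657

seq1–seq2: 15/32 sites differ → p = 0.46875, d = −0.75 ln(1 − 0.625) = 0.735622 ≈ 0.736.
seq1–seq3: 8/32 sites differ → p = 0.25, d = −0.75 ln(1 − 0.333333) = 0.304098 ≈ 0.304.
seq2–seq3: 14/32 sites differ → p = 0.4375, d = −0.75 ln(1 − 0.583333) = 0.656601 ≈ 0.657.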